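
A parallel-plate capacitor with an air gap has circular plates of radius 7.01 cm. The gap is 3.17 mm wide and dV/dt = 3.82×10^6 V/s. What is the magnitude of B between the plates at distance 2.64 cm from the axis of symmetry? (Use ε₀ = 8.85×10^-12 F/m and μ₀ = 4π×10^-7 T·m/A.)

1.77×10^-10 T

With E = V/d, dE/dt = 1.205×10^9 V/(m·s) and πR² = 0.01544 m², giving I_d = ε₀ πR² dE/dt = 1.647×10^-4 A.
An Ampèrian loop of radius r encloses a fraction (r/R)² of I_d. Then B·2πr = μ₀ I_d (r/R)², giving B = μ₀ I_d r/(2πR²) = 1.77×10^-10 T.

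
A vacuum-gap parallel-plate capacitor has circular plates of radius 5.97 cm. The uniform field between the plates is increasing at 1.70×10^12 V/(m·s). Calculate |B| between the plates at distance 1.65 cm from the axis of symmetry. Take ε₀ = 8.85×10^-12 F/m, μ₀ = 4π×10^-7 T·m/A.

Through the whole plate area (πR² = 0.01120 m²), I_d = ε₀ πR² dE/dt = 0.1685 A.
∮B·dl = μ₀ I_d,enc with I_d,enc = I_d r²/R² = 0.01287 A; so B = μ₀ I_d,enc/(2πr) = 1.56×10^-7 T.

1.56×10^-7 T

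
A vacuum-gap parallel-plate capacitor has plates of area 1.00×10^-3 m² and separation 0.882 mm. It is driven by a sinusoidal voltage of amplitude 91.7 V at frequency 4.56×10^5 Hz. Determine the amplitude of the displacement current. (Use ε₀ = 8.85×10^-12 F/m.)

(dE/dt)_max = V₀ω/d = 2.979×10^11 V/(m·s); ω = 2πf = 2.865×10^6 rad/s.
I_d,max = ε₀ A (dE/dt)_max = (8.85×10^-12)(1.00×10^-3)(2.979×10^11) = 2.64×10^-3 A.

2.64×10^-3 A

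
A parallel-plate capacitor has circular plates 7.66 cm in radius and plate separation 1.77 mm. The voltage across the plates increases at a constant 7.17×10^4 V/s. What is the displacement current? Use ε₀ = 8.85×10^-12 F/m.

The displacement current equals the charging current C dV/dt. With C = ε₀A/d = (8.85×10^-12)(0.01843)/(1.77×10^-3) = 9.215×10^-11 F, I_d = (9.215×10^-11)(7.17×10^4) = 6.61×10^-6 A.

6.61×10^-6 A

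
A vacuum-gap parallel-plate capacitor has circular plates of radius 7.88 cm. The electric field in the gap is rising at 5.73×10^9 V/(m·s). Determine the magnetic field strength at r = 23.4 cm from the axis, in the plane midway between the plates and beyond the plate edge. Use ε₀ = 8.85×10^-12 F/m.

Total displacement current: I_d = ε₀(πR²)(dE/dt) = (8.85×10^-12)(0.01951)(5.73×10^9) = 9.894×10^-4 A.
For r ≥ R the full I_d is enclosed: B = μ₀ I_d/(2πr) = (4π×10^-7)(9.894×10^-4)/(2π·0.234) = 8.46×10^-10 T.

8.46×10^-10 T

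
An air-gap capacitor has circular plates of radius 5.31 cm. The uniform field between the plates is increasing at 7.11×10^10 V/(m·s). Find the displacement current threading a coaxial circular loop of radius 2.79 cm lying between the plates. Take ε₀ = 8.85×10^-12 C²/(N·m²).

1.54×10^-3 A

Through the whole plate area (πR² = 8.858×10^-3 m²), I_d = ε₀ πR² dE/dt = 5.574×10^-3 A.
The field is uniform, so I_d,enc = I_d (r/R)² = (5.574×10^-3)(2.79/5.31)² = 1.54×10^-3 A.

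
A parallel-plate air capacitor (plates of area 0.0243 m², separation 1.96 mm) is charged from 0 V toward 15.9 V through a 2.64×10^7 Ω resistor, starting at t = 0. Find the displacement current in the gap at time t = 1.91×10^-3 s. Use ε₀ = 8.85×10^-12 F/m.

C = ε₀A/d = (8.85×10^-12)(0.0243)/(1.96×10^-3) = 1.097×10^-10 F, so τ = RC = 2.896×10^-3 s.
The conduction current is I(t) = (V₀/R) e^(−t/τ), and the displacement current between the plates equals it.
t/τ = 0.6595; I_d = (15.9/2.64×10^7) · e^(−0.6595) = (6.023×10^-7)(0.5171) = 3.11×10^-7 A.

3.11×10^-7 A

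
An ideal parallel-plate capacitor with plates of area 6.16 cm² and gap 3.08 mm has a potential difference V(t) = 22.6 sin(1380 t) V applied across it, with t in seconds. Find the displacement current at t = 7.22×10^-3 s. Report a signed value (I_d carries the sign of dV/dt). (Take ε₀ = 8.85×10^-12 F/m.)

dV/dt = (22.6)(1380)·cos(9.9636) = -2.677×10^4 V/s.
I_d = C dV/dt with C = ε₀A/d = (8.85×10^-12)(6.16×10^-4)/(3.08×10^-3) = 1.770×10^-12 F, so I_d = (1.770×10^-12)(-2.677×10^4) = -4.74×10^-8 A.

-4.74×10^-8 A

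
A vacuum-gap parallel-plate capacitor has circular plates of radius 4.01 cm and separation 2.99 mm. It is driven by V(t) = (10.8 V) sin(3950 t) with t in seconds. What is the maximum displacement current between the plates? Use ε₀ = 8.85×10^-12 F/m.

6.38×10^-7 A

C = ε₀A/d = (8.85×10^-12)(5.052×10^-3)/(2.99×10^-3) = 1.495×10^-11 F; ω = 3950 rad/s.
I_d = C dV/dt, so |I_d|_max = C V₀ ω = (1.495×10^-11)(10.8)(3950) = 6.38×10^-7 A.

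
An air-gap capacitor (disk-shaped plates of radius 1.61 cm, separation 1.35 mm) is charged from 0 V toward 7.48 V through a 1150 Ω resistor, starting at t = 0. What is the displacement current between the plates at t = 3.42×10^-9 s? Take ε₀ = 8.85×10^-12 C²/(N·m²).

3.73×10^-3 A

C = ε₀A/d = (8.85×10^-12)(8.143×10^-4)/(1.35×10^-3) = 5.338×10^-12 F and τ = RC = 6.139×10^-9 s. I_d in the gap equals the RC charging current.
I_d(t) = (V₀/R) e^(−t/τ) = 6.504×10^-3 · e^(−0.5571) = 3.73×10^-3 A.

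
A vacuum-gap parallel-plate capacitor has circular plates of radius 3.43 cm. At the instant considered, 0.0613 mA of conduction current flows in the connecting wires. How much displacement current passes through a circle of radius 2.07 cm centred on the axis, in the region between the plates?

By continuity the displacement current in the gap matches the conduction current: I_d = 6.13×10^-5 A.
The field is uniform, so I_d,enc = I_d (r/R)² = (6.13×10^-5)(2.07/3.43)² = 2.23×10^-5 A.

2.23×10^-5 A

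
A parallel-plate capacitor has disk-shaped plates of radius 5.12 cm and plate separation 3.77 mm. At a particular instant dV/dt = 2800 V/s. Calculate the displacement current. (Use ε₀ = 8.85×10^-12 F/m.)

The field between the plates is E = V/d, so dE/dt = (2800)/(3.77×10^-3 m) = 7.427×10^5 V/(m·s).
I_d = ε₀ A (dE/dt) = (8.85×10^-12)(8.235×10^-3)(7.427×10^5) = 5.41×10^-8 A.

5.41×10^-8 A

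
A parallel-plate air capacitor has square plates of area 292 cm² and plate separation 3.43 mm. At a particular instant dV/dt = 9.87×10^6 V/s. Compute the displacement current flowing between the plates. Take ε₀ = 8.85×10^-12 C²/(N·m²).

The displacement current equals the charging current C dV/dt. With C = ε₀A/d = (8.85×10^-12)(0.0292)/(3.43×10^-3) = 7.534×10^-11 F, I_d = (7.534×10^-11)(9.87×10^6) = 7.44×10^-4 A.

7.44×10^-4 A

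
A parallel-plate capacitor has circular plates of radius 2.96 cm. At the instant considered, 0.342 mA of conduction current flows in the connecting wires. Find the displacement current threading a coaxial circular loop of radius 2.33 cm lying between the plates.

No conduction current crosses the gap, so I_d there equals the 3.42×10^-4 A in the leads.
The field is uniform, so I_d,enc = I_d (r/R)² = (3.42×10^-4)(2.33/2.96)² = 2.12×10^-4 A.

2.12×10^-4 A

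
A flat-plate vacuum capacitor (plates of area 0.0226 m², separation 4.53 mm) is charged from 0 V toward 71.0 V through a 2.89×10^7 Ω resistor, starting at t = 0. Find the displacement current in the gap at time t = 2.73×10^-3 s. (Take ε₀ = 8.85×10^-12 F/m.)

C = ε₀A/d = (8.85×10^-12)(0.0226)/(4.53×10^-3) = 4.415×10^-11 F, so τ = RC = 1.276×10^-3 s.
The conduction current is I(t) = (V₀/R) e^(−t/τ), and the displacement current between the plates equals it.
t/τ = 2.139; I_d = (71.0/2.89×10^7) · e^(−2.139) = (2.457×10^-6)(0.1178) = 2.89×10^-7 A.

2.89×10^-7 A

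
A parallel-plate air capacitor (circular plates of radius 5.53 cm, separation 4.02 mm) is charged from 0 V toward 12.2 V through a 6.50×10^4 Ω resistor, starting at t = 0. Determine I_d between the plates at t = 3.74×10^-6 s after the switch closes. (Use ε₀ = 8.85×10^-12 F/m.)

1.24×10^-5 A

C = ε₀A/d = (8.85×10^-12)(9.607×10^-3)/(4.02×10^-3) = 2.115×10^-11 F, so τ = RC = 1.375×10^-6 s.
The conduction current is I(t) = (V₀/R) e^(−t/τ), and the displacement current between the plates equals it.
t/τ = 2.720; I_d = (12.2/6.50×10^4) · e^(−2.720) = (1.877×10^-4)(0.06587) = 1.24×10^-5 A.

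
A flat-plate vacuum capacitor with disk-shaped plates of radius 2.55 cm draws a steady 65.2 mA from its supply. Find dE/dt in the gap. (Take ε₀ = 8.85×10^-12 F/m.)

By continuity, I_d in the gap equals the 65.2 mA flowing in the wire.
Then dE/dt = I_d/(ε₀A) = 3.61×10^12 V/(m·s).

3.61×10^12 V/(m·s)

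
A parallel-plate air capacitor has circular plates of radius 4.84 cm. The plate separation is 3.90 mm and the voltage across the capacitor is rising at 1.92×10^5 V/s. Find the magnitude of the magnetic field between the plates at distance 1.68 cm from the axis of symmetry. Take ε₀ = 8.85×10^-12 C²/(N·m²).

I_d = C dV/dt with C = ε₀πR²/d = 1.670×10^-11 F, so I_d = (1.670×10^-11)(1.92×10^5) = 3.206×10^-6 A.
∮B·dl = μ₀ I_d,enc with I_d,enc = I_d r²/R² = 3.863×10^-7 A; so B = μ₀ I_d,enc/(2πr) = 4.60×10^-12 T.

4.60×10^-12 T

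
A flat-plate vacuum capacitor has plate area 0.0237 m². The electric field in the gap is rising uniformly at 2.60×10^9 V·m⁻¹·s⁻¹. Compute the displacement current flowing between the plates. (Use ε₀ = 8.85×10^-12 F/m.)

With a uniform field, Φ_E = EA, so I_d = ε₀ A dE/dt = 5.45×10^-4 A.

5.45×10^-4 A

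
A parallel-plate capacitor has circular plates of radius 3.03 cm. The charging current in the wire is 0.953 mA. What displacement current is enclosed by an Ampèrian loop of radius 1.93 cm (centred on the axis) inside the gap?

No conduction current crosses the gap, so I_d there equals the 9.53×10^-4 A in the leads.
Since J_d is uniform, the enclosed fraction is (r/R)² = 0.4057, giving I_d,enc = 3.87×10^-4 A.

3.87×10^-4 A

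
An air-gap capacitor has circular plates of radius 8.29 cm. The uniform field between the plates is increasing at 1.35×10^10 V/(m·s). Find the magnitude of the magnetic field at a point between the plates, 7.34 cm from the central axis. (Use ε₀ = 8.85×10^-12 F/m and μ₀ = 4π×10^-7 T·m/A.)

I_d = ε₀ dΦ_E/dt = ε₀ πR² (dE/dt) = (8.85×10^-12)(0.02159)(1.35×10^10) = 2.579×10^-3 A through the full plate area.
An Ampèrian loop of radius r encloses a fraction (r/R)² of I_d. Then B·2πr = μ₀ I_d (r/R)², giving B = μ₀ I_d r/(2πR²) = 5.51×10^-9 T.

5.51×10^-9 T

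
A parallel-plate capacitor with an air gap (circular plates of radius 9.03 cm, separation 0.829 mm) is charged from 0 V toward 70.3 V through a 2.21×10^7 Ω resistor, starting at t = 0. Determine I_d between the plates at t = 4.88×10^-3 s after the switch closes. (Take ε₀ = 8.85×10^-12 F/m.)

C = ε₀A/d = (8.85×10^-12)(0.02562)/(8.29×10^-4) = 2.735×10^-10 F and τ = RC = 6.044×10^-3 s. I_d in the gap equals the RC charging current.
I_d(t) = (V₀/R) e^(−t/τ) = 3.181×10^-6 · e^(−0.8074) = 1.42×10^-6 A.

1.42×10^-6 A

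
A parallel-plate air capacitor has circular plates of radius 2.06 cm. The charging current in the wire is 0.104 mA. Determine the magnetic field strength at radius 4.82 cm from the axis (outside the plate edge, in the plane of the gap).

4.32×10^-10 T

Between the plates the displacement current equals the wire current: I_d = 0.104 mA = 1.04×10^-4 A.
Outside the plates the loop encloses all of I_d, so B·2πr = μ₀ I_d and B = 4.32×10^-10 T.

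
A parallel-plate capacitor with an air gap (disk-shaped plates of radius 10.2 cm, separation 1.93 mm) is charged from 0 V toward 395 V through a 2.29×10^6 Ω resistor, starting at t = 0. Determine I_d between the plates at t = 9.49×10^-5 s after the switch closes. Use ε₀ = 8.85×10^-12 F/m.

1.31×10^-4 A

C = ε₀A/d = (8.85×10^-12)(0.03269)/(1.93×10^-3) = 1.499×10^-10 F and τ = RC = 3.433×10^-4 s. I_d in the gap equals the RC charging current.
I_d(t) = (V₀/R) e^(−t/τ) = 1.725×10^-4 · e^(−0.2764) = 1.31×10^-4 A.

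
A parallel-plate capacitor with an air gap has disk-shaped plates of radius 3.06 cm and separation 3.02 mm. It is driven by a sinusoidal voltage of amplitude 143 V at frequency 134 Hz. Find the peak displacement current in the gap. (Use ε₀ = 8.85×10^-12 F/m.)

1.04×10^-6 A

C = ε₀A/d = (8.85×10^-12)(2.942×10^-3)/(3.02×10^-3) = 8.621×10^-12 F; ω = 2πf = 841.9 rad/s.
I_d = C dV/dt, so |I_d|_max = C V₀ ω = (8.621×10^-12)(143)(841.9) = 1.04×10^-6 A.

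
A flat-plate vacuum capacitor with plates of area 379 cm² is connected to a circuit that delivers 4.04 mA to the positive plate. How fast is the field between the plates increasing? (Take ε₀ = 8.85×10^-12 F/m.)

1.20×10^10 V/(m·s)

By continuity, I_d in the gap equals the 4.04 mA flowing in the wire.
Inverting I_d = ε₀ A dE/dt gives dE/dt = 4.04×10^-3 / (8.85×10^-12 · 0.0379) = 1.20×10^10 V/(m·s).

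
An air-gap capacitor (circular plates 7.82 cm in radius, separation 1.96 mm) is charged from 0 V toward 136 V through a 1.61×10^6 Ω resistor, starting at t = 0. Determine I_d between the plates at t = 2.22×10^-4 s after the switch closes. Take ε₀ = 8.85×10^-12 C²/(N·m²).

1.72×10^-5 A

With C = ε₀A/d = (8.85×10^-12)(0.01921)/(1.96×10^-3) = 8.674×10^-11 F, the time constant is τ = RC = 1.397×10^-4 s, so t/τ = 1.589 and e^(−t/τ) = 0.2041.
I_d = I_cond = (V₀/R) e^(−t/τ) = (8.447×10^-5)(0.2041) = 1.72×10^-5 A.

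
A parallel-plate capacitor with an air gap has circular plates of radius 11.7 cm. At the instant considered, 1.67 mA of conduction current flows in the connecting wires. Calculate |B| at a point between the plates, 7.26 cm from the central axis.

1.77×10^-9 T

By continuity the displacement current in the gap matches the conduction current: I_d = 1.67×10^-3 A.
An Ampèrian loop of radius r encloses a fraction (r/R)² of I_d. Then B·2πr = μ₀ I_d (r/R)², giving B = μ₀ I_d r/(2πR²) = 1.77×10^-9 T.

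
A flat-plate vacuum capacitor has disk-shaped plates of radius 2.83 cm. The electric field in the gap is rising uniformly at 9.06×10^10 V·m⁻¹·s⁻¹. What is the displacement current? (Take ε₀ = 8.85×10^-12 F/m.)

I_d = ε₀ A (dE/dt) = (8.85×10^-12)(2.516×10^-3 m²)(9.06×10^10) = 2.02×10^-3 A.

2.02×10^-3 A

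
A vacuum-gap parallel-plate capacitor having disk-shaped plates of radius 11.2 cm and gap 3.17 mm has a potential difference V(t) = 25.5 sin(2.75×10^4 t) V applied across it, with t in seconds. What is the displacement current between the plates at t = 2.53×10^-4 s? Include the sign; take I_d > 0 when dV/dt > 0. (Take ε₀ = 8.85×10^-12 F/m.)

6.03×10^-5 A

dV/dt = (25.5)(2.75×10^4)·cos(6.9575) = 5.478×10^5 V/s.
I_d = C dV/dt with C = ε₀A/d = (8.85×10^-12)(0.03941)/(3.17×10^-3) = 1.100×10^-10 F, so I_d = (1.100×10^-10)(5.478×10^5) = 6.03×10^-5 A.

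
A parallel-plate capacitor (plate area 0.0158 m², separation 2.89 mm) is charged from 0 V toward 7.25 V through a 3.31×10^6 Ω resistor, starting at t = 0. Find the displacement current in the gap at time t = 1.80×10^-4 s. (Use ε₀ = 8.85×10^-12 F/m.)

C = ε₀A/d = (8.85×10^-12)(0.0158)/(2.89×10^-3) = 4.838×10^-11 F, so τ = RC = 1.601×10^-4 s.
The conduction current is I(t) = (V₀/R) e^(−t/τ), and the displacement current between the plates equals it.
t/τ = 1.124; I_d = (7.25/3.31×10^6) · e^(−1.124) = (2.190×10^-6)(0.3250) = 7.12×10^-7 A.

7.12×10^-7 A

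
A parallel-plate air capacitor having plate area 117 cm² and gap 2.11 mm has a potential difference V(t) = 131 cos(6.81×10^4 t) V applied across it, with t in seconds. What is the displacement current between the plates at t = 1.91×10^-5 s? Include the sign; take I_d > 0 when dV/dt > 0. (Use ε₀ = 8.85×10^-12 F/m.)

C = ε₀A/d = (8.85×10^-12)(0.0117)/(2.11×10^-3) = 4.907×10^-11 F. dV/dt = V₀ω·−sin(ωt); at ωt = 1.30071 rad this factor is -0.9637.
I_d = C dV/dt = (4.907×10^-11)(131)(6.81×10^4)(-0.9637) = -4.22×10^-4 A.

-4.22×10^-4 A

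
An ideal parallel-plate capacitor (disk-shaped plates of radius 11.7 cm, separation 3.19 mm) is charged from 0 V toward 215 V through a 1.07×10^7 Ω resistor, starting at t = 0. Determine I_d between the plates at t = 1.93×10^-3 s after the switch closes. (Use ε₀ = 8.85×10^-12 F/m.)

C = ε₀A/d = (8.85×10^-12)(0.04301)/(3.19×10^-3) = 1.193×10^-10 F, so τ = RC = 1.277×10^-3 s.
The conduction current is I(t) = (V₀/R) e^(−t/τ), and the displacement current between the plates equals it.
t/τ = 1.511; I_d = (215/1.07×10^7) · e^(−1.511) = (2.009×10^-5)(0.2207) = 4.43×10^-6 A.

4.43×10^-6 A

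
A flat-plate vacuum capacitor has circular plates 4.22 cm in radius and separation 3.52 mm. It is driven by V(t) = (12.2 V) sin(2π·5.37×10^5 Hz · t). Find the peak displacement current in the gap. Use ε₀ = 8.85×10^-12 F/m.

C = ε₀A/d = (8.85×10^-12)(5.595×10^-3)/(3.52×10^-3) = 1.407×10^-11 F; ω = 2πf = 3.374×10^6 rad/s.
I_d = C dV/dt, so |I_d|_max = C V₀ ω = (1.407×10^-11)(12.2)(3.374×10^6) = 5.79×10^-4 A.

5.79×10^-4 A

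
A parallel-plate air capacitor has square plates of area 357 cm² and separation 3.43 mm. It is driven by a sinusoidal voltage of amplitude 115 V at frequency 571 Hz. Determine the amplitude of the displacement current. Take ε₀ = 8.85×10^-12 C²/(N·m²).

The displacement current equals the conduction current C dV/dt, which peaks at C V₀ ω.
With C = ε₀A/d = (8.85×10^-12)(0.0357)/(3.43×10^-3) = 9.211×10^-11 F and ω = 2πf = 3588 rad/s, I_d,max = (9.211×10^-11)(115)(3588) = 3.80×10^-5 A.

3.80×10^-5 A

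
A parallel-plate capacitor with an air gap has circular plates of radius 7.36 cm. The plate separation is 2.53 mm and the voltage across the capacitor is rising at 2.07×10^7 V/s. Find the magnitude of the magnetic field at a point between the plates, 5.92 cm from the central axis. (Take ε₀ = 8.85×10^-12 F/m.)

I_d = C dV/dt with C = ε₀πR²/d = 5.954×10^-11 F, so I_d = (5.954×10^-11)(2.07×10^7) = 1.232×10^-3 A.
For r < R the Ampère–Maxwell law gives B(2πr) = μ₀ I_d (r²/R²), so B = μ₀ I_d r/(2πR²) = (4π×10^-7)(1.232×10^-3)(0.0592)/(2π·0.0736²) = 2.69×10^-9 T.

2.69×10^-9 T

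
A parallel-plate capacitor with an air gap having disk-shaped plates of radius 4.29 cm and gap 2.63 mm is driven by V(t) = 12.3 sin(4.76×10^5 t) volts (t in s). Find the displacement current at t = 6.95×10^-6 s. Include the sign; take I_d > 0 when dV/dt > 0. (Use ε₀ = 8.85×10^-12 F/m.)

-1.12×10^-4 A

C = ε₀A/d = (8.85×10^-12)(5.782×10^-3)/(2.63×10^-3) = 1.946×10^-11 F. dV/dt = V₀ω·cos(ωt); at ωt = 3.3082 rad this factor is -0.9862.
I_d = C dV/dt = (1.946×10^-11)(12.3)(4.76×10^5)(-0.9862) = -1.12×10^-4 A.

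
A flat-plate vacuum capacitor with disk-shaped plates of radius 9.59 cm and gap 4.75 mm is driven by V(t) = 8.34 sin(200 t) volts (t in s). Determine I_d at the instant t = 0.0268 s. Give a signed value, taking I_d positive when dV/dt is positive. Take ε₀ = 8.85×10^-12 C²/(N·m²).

5.42×10^-8 A

dV/dt = (8.34)(200)·cos(5.36) = 1006 V/s.
I_d = C dV/dt with C = ε₀A/d = (8.85×10^-12)(0.02889)/(4.75×10^-3) = 5.383×10^-11 F, so I_d = (5.383×10^-11)(1006) = 5.42×10^-8 A.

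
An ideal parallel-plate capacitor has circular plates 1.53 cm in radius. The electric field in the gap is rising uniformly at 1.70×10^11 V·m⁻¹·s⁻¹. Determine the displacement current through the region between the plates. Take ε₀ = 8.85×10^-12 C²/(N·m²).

With a uniform field, Φ_E = EA, so I_d = ε₀ A dE/dt = 1.11×10^-3 A.

1.11×10^-3 A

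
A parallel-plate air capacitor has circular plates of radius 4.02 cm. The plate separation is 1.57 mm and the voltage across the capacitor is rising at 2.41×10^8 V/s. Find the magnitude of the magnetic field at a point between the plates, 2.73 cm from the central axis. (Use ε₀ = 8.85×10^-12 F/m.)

2.33×10^-8 T

With E = V/d, dE/dt = 1.535×10^11 V/(m·s) and πR² = 5.077×10^-3 m², giving I_d = ε₀ πR² dE/dt = 6.897×10^-3 A.
For r < R the Ampère–Maxwell law gives B(2πr) = μ₀ I_d (r²/R²), so B = μ₀ I_d r/(2πR²) = (4π×10^-7)(6.897×10^-3)(0.0273)/(2π·0.0402²) = 2.33×10^-8 T.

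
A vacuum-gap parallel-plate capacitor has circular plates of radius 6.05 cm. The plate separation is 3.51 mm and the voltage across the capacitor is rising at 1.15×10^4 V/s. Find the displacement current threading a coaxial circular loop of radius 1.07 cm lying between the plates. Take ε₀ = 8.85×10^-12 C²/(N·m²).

1.04×10^-8 A

I_d = C dV/dt with C = ε₀πR²/d = 2.900×10^-11 F, so I_d = (2.900×10^-11)(1.15×10^4) = 3.335×10^-7 A.
Since J_d is uniform, the enclosed fraction is (r/R)² = 0.03128, giving I_d,enc = 1.04×10^-8 A.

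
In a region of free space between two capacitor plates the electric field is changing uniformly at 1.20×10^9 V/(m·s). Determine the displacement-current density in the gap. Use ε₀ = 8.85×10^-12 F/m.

J_d = ε₀ dE/dt = (8.85×10^-12)(1.20×10^9) = 0.0106 A/m².

0.0106 A/m²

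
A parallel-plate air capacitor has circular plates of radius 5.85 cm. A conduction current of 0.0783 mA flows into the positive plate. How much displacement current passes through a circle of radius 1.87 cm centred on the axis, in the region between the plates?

8.00×10^-6 A

By continuity the displacement current in the gap matches the conduction current: I_d = 7.83×10^-5 A.
Through an area πr² the displacement current is I_d·(πr²/πR²) = I_d (r/R)² = 8.00×10^-6 A.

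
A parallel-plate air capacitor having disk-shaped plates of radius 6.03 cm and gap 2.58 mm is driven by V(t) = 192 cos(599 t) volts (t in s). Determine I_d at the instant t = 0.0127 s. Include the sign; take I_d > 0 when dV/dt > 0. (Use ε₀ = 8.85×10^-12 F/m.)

dV/dt = (192)(599)·−sin(7.6073) = -1.115×10^5 V/s.
I_d = C dV/dt with C = ε₀A/d = (8.85×10^-12)(0.01142)/(2.58×10^-3) = 3.917×10^-11 F, so I_d = (3.917×10^-11)(-1.115×10^5) = -4.37×10^-6 A.

-4.37×10^-6 A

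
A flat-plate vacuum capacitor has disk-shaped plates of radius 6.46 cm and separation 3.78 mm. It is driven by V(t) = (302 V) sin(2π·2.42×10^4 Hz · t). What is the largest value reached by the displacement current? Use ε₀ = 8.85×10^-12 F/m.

1.41×10^-3 A

(dE/dt)_max = V₀ω/d = 1.215×10^10 V/(m·s); ω = 2πf = 1.521×10^5 rad/s.
I_d,max = ε₀ A (dE/dt)_max = (8.85×10^-12)(0.01311)(1.215×10^10) = 1.41×10^-3 A.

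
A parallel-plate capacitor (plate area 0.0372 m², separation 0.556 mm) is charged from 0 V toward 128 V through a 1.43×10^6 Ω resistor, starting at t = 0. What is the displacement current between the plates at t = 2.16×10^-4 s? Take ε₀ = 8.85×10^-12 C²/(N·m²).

6.94×10^-5 A

C = ε₀A/d = (8.85×10^-12)(0.0372)/(5.56×10^-4) = 5.921×10^-10 F, so τ = RC = 8.467×10^-4 s.
The conduction current is I(t) = (V₀/R) e^(−t/τ), and the displacement current between the plates equals it.
t/τ = 0.2551; I_d = (128/1.43×10^6) · e^(−0.2551) = (8.951×10^-5)(0.7748) = 6.94×10^-5 A.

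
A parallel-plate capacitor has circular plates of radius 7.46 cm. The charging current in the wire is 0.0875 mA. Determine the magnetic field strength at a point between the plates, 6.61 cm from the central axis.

2.08×10^-10 T

No conduction current crosses the gap, so I_d there equals the 8.75×10^-5 A in the leads.
An Ampèrian loop of radius r encloses a fraction (r/R)² of I_d. Then B·2πr = μ₀ I_d (r/R)², giving B = μ₀ I_d r/(2πR²) = 2.08×10^-10 T.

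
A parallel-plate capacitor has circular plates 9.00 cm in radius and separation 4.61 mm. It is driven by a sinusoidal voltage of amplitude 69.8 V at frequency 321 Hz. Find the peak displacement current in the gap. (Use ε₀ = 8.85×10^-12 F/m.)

(dE/dt)_max = V₀ω/d = 3.054×10^7 V/(m·s); ω = 2πf = 2017 rad/s.
I_d,max = ε₀ A (dE/dt)_max = (8.85×10^-12)(0.02545)(3.054×10^7) = 6.88×10^-6 A.

6.88×10^-6 A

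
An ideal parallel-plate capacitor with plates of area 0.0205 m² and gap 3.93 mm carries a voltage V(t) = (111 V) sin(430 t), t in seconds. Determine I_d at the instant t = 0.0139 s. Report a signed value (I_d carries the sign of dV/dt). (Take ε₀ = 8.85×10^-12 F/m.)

C = ε₀A/d = (8.85×10^-12)(0.0205)/(3.93×10^-3) = 4.616×10^-11 F. dV/dt = V₀ω·cos(ωt); at ωt = 5.977 rad this factor is 0.9535.
I_d = C dV/dt = (4.616×10^-11)(111)(430)(0.9535) = 2.10×10^-6 A.

2.10×10^-6 A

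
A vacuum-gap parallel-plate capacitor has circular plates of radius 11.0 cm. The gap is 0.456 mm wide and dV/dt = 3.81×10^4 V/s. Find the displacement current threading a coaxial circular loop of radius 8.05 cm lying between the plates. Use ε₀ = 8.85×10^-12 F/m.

1.51×10^-5 A

dE/dt = (dV/dt)/d = 8.355×10^7 V/(m·s); I_d = ε₀(πR²)(dE/dt) = (8.85×10^-12)(0.03801)(8.355×10^7) = 2.811×10^-5 A.
Through an area πr² the displacement current is I_d·(πr²/πR²) = I_d (r/R)² = 1.51×10^-5 A.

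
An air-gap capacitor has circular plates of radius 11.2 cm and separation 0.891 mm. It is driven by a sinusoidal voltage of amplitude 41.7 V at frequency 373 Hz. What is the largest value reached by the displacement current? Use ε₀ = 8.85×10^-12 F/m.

(dE/dt)_max = V₀ω/d = 1.097×10^8 V/(m·s); ω = 2πf = 2344 rad/s.
I_d,max = ε₀ A (dE/dt)_max = (8.85×10^-12)(0.03941)(1.097×10^8) = 3.83×10^-5 A.

3.83×10^-5 A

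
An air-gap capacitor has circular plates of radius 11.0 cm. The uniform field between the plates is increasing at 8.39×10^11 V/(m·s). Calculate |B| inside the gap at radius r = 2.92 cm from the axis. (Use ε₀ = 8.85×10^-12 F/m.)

1.36×10^-7 T

Through the whole plate area (πR² = 0.03801 m²), I_d = ε₀ πR² dE/dt = 0.2822 A.
An Ampèrian loop of radius r encloses a fraction (r/R)² of I_d. Then B·2πr = μ₀ I_d (r/R)², giving B = μ₀ I_d r/(2πR²) = 1.36×10^-7 T.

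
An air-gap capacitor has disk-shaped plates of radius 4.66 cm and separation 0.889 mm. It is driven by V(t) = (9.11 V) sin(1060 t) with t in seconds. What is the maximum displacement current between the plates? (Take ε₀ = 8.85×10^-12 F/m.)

The displacement current equals the conduction current C dV/dt, which peaks at C V₀ ω.
With C = ε₀A/d = (8.85×10^-12)(6.822×10^-3)/(8.89×10^-4) = 6.791×10^-11 F and ω = 1060 rad/s, I_d,max = (6.791×10^-11)(9.11)(1060) = 6.56×10^-7 A.

6.56×10^-7 A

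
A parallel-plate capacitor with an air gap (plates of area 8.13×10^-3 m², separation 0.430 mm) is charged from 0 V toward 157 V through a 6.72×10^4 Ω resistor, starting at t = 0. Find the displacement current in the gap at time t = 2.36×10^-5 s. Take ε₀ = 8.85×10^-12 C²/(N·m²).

C = ε₀A/d = (8.85×10^-12)(8.13×10^-3)/(4.30×10^-4) = 1.673×10^-10 F, so τ = RC = 1.124×10^-5 s.
The conduction current is I(t) = (V₀/R) e^(−t/τ), and the displacement current between the plates equals it.
t/τ = 2.100; I_d = (157/6.72×10^4) · e^(−2.100) = (2.336×10^-3)(0.1225) = 2.86×10^-4 A.

2.86×10^-4 A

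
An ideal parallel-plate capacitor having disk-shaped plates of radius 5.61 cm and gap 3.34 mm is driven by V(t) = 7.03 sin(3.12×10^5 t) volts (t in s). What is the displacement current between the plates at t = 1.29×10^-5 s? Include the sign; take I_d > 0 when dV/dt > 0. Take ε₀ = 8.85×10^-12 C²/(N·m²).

C = ε₀A/d = (8.85×10^-12)(9.887×10^-3)/(3.34×10^-3) = 2.620×10^-11 F. dV/dt = V₀ω·cos(ωt); at ωt = 4.0248 rad this factor is -0.6347.
I_d = C dV/dt = (2.620×10^-11)(7.03)(3.12×10^5)(-0.6347) = -3.65×10^-5 A.

-3.65×10^-5 A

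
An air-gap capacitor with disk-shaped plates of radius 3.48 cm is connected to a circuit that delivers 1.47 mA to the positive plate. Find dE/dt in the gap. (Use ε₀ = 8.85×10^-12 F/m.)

4.37×10^10 V/(m·s)

The displacement current between the plates equals the conduction current, I_d = 1.47 mA.
Since I_d = ε₀ A dE/dt, dE/dt = I_d/(ε₀A) = (1.47×10^-3)/((8.85×10^-12)(3.805×10^-3)) = 4.37×10^10 V/(m·s).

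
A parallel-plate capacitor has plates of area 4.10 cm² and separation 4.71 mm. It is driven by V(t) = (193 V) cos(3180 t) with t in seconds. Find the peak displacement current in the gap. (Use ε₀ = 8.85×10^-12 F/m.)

The displacement current equals the conduction current C dV/dt, which peaks at C V₀ ω.
With C = ε₀A/d = (8.85×10^-12)(4.10×10^-4)/(4.71×10^-3) = 7.704×10^-13 F and ω = 3180 rad/s, I_d,max = (7.704×10^-13)(193)(3180) = 4.73×10^-7 A.

4.73×10^-7 A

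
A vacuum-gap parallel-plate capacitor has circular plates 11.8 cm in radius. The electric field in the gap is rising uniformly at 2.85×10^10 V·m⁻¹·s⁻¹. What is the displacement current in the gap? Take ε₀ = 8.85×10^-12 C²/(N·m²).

0.0110 A

The displacement current is ε₀ times dΦ_E/dt = ε₀ A dE/dt = (8.85×10^-12)(0.04374)(2.85×10^10) = 0.0110 A.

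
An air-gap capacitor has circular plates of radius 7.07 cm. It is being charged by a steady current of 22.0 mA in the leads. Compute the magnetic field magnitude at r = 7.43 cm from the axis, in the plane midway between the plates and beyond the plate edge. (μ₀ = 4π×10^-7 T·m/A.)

5.92×10^-8 T

By continuity the displacement current in the gap matches the conduction current: I_d = 0.0220 A.
Outside the plates the loop encloses all of I_d, so B·2πr = μ₀ I_d and B = 5.92×10^-8 T.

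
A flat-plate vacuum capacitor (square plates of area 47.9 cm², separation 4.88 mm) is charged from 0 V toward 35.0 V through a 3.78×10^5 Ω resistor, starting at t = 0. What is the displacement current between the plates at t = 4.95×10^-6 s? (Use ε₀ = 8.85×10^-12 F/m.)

With C = ε₀A/d = (8.85×10^-12)(4.79×10^-3)/(4.88×10^-3) = 8.687×10^-12 F, the time constant is τ = RC = 3.284×10^-6 s, so t/τ = 1.507 and e^(−t/τ) = 0.2216.
I_d = I_cond = (V₀/R) e^(−t/τ) = (9.259×10^-5)(0.2216) = 2.05×10^-5 A.

2.05×10^-5 A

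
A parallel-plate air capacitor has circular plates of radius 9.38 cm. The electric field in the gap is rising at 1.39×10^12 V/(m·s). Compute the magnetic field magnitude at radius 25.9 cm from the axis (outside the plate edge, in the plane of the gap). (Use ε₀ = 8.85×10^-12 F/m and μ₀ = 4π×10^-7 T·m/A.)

2.63×10^-7 T

Through the whole plate area (πR² = 0.02764 m²), I_d = ε₀ πR² dE/dt = 0.3400 A.
Outside the plates the loop encloses all of I_d, so B·2πr = μ₀ I_d and B = 2.63×10^-7 T.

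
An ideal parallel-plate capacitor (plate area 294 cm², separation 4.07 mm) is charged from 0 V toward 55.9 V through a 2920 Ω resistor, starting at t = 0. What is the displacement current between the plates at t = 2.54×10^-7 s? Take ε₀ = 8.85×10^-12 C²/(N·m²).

C = ε₀A/d = (8.85×10^-12)(0.0294)/(4.07×10^-3) = 6.393×10^-11 F and τ = RC = 1.867×10^-7 s. I_d in the gap equals the RC charging current.
I_d(t) = (V₀/R) e^(−t/τ) = 0.01914 · e^(−1.360) = 4.91×10^-3 A.

4.91×10^-3 A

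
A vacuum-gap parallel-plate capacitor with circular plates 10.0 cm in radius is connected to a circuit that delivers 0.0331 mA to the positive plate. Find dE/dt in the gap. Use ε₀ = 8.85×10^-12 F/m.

The displacement current between the plates equals the conduction current, I_d = 0.0331 mA.
Inverting I_d = ε₀ A dE/dt gives dE/dt = 3.31×10^-5 / (8.85×10^-12 · 0.03142) = 1.19×10^8 V/(m·s).

1.19×10^8 V/(m·s)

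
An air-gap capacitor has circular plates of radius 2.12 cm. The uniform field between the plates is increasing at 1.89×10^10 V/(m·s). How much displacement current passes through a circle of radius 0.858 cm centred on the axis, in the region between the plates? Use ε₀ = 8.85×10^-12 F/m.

I_d = ε₀ dΦ_E/dt = ε₀ πR² (dE/dt) = (8.85×10^-12)(1.412×10^-3)(1.89×10^10) = 2.362×10^-4 A through the full plate area.
Through an area πr² the displacement current is I_d·(πr²/πR²) = I_d (r/R)² = 3.87×10^-5 A.

3.87×10^-5 A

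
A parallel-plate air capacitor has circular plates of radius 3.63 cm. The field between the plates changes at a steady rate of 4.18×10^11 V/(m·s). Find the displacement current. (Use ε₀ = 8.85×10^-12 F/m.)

The displacement current is ε₀ times dΦ_E/dt = ε₀ A dE/dt = (8.85×10^-12)(4.140×10^-3)(4.18×10^11) = 0.0153 A.

0.0153 A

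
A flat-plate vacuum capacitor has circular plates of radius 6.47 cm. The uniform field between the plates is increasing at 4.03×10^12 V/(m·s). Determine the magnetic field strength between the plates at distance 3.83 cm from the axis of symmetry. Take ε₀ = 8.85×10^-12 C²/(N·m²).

8.58×10^-7 T

Through the whole plate area (πR² = 0.01315 m²), I_d = ε₀ πR² dE/dt = 0.4690 A.
An Ampèrian loop of radius r encloses a fraction (r/R)² of I_d. Then B·2πr = μ₀ I_d (r/R)², giving B = μ₀ I_d r/(2πR²) = 8.58×10^-7 T.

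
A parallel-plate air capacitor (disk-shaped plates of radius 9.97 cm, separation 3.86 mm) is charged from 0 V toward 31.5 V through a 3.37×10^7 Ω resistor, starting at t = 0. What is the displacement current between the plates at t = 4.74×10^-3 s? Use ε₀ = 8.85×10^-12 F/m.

C = ε₀A/d = (8.85×10^-12)(0.03123)/(3.86×10^-3) = 7.160×10^-11 F, so τ = RC = 2.413×10^-3 s.
The conduction current is I(t) = (V₀/R) e^(−t/τ), and the displacement current between the plates equals it.
t/τ = 1.964; I_d = (31.5/3.37×10^7) · e^(−1.964) = (9.347×10^-7)(0.1403) = 1.31×10^-7 A.

1.31×10^-7 A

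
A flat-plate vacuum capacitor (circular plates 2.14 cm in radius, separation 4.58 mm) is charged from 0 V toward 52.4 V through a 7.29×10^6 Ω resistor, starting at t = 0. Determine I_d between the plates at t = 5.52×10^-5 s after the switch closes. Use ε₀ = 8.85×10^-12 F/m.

With C = ε₀A/d = (8.85×10^-12)(1.439×10^-3)/(4.58×10^-3) = 2.781×10^-12 F, the time constant is τ = RC = 2.027×10^-5 s, so t/τ = 2.723 and e^(−t/τ) = 0.06568.
I_d = I_cond = (V₀/R) e^(−t/τ) = (7.188×10^-6)(0.06568) = 4.72×10^-7 A.

4.72×10^-7 A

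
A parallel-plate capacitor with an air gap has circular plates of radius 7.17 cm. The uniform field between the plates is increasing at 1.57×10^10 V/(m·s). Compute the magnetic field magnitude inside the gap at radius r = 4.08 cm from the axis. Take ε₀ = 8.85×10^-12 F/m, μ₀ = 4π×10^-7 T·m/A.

Through the whole plate area (πR² = 0.01615 m²), I_d = ε₀ πR² dE/dt = 2.244×10^-3 A.
∮B·dl = μ₀ I_d,enc with I_d,enc = I_d r²/R² = 7.266×10^-4 A; so B = μ₀ I_d,enc/(2πr) = 3.56×10^-9 T.

3.56×10^-9 T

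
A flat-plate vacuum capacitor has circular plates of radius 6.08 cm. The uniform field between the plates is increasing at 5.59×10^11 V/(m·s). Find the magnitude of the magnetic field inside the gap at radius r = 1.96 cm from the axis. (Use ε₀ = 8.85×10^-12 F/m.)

6.09×10^-8 T

Total displacement current: I_d = ε₀(πR²)(dE/dt) = (8.85×10^-12)(0.01161)(5.59×10^11) = 0.05744 A.
An Ampèrian loop of radius r encloses a fraction (r/R)² of I_d. Then B·2πr = μ₀ I_d (r/R)², giving B = μ₀ I_d r/(2πR²) = 6.09×10^-8 T.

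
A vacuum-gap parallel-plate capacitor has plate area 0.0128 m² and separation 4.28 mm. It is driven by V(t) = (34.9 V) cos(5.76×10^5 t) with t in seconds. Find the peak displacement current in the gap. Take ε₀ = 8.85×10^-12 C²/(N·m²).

5.32×10^-4 A

C = ε₀A/d = (8.85×10^-12)(0.0128)/(4.28×10^-3) = 2.647×10^-11 F; ω = 5.76×10^5 rad/s.
I_d = C dV/dt, so |I_d|_max = C V₀ ω = (2.647×10^-11)(34.9)(5.76×10^5) = 5.32×10^-4 A.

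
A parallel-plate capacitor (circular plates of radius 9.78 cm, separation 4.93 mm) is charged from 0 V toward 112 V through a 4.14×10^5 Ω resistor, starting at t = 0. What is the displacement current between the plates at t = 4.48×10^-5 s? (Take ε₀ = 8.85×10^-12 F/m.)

3.64×10^-5 A

C = ε₀A/d = (8.85×10^-12)(0.03005)/(4.93×10^-3) = 5.394×10^-11 F and τ = RC = 2.233×10^-5 s. I_d in the gap equals the RC charging current.
I_d(t) = (V₀/R) e^(−t/τ) = 2.705×10^-4 · e^(−2.006) = 3.64×10^-5 A.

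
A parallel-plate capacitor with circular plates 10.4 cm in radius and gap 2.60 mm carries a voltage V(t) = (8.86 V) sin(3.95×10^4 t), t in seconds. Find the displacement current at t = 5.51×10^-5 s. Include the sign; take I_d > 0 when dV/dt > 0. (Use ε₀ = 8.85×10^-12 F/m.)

-2.30×10^-5 A

dV/dt = (8.86)(3.95×10^4)·cos(2.17645) = -1.992×10^5 V/s.
I_d = C dV/dt with C = ε₀A/d = (8.85×10^-12)(0.03398)/(2.60×10^-3) = 1.157×10^-10 F, so I_d = (1.157×10^-10)(-1.992×10^5) = -2.30×10^-5 A.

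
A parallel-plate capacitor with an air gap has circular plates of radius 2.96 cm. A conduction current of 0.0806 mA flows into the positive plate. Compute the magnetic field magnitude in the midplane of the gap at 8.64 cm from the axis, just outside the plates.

Between the plates the displacement current equals the wire current: I_d = 0.0806 mA = 8.06×10^-5 A.
Outside the plates the loop encloses all of I_d, so B·2πr = μ₀ I_d and B = 1.87×10^-10 T.

1.87×10^-10 T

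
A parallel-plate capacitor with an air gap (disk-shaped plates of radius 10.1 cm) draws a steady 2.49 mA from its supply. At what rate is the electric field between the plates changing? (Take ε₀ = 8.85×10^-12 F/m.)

Charge continuity gives I_d = I = 2.49×10^-3 A between the plates.
Since I_d = ε₀ A dE/dt, dE/dt = I_d/(ε₀A) = (2.49×10^-3)/((8.85×10^-12)(0.03205)) = 8.78×10^9 V/(m·s).

8.78×10^9 V/(m·s)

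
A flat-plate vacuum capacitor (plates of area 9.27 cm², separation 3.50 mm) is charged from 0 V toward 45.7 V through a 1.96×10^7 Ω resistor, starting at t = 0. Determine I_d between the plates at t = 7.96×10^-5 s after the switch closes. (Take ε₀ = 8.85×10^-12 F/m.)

With C = ε₀A/d = (8.85×10^-12)(9.27×10^-4)/(3.50×10^-3) = 2.344×10^-12 F, the time constant is τ = RC = 4.594×10^-5 s, so t/τ = 1.733 and e^(−t/τ) = 0.1768.
I_d = I_cond = (V₀/R) e^(−t/τ) = (2.332×10^-6)(0.1768) = 4.12×10^-7 A.

4.12×10^-7 A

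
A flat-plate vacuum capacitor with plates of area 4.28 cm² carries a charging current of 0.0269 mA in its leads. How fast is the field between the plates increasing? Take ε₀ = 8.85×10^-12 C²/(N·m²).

7.10×10^9 V/(m·s)

By continuity, I_d in the gap equals the 0.0269 mA flowing in the wire.
Since I_d = ε₀ A dE/dt, dE/dt = I_d/(ε₀A) = (2.69×10^-5)/((8.85×10^-12)(4.28×10^-4)) = 7.10×10^9 V/(m·s).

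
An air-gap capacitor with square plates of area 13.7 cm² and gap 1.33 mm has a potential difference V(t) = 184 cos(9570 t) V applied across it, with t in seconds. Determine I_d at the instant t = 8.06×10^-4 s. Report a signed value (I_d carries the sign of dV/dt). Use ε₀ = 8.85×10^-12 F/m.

-1.59×10^-5 A

C = ε₀A/d = (8.85×10^-12)(1.37×10^-3)/(1.33×10^-3) = 9.116×10^-12 F. dV/dt = V₀ω·−sin(ωt); at ωt = 7.71342 rad this factor is -0.9901.
I_d = C dV/dt = (9.116×10^-12)(184)(9570)(-0.9901) = -1.59×10^-5 A.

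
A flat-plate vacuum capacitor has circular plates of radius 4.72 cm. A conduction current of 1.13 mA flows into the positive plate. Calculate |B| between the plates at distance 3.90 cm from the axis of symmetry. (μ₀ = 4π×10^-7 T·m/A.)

By continuity the displacement current in the gap matches the conduction current: I_d = 1.13×10^-3 A.
∮B·dl = μ₀ I_d,enc with I_d,enc = I_d r²/R² = 7.715×10^-4 A; so B = μ₀ I_d,enc/(2πr) = 3.96×10^-9 T.

3.96×10^-9 T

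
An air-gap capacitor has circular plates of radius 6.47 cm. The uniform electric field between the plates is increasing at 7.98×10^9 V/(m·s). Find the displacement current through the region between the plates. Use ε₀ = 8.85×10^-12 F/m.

9.29×10^-4 A

With a uniform field, Φ_E = EA, so I_d = ε₀ A dE/dt = 9.29×10^-4 A.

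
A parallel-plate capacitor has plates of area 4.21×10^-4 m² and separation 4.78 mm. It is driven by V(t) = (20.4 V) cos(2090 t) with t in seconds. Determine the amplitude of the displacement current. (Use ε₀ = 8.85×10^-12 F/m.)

3.32×10^-8 A

C = ε₀A/d = (8.85×10^-12)(4.21×10^-4)/(4.78×10^-3) = 7.795×10^-13 F; ω = 2090 rad/s.
I_d = C dV/dt, so |I_d|_max = C V₀ ω = (7.795×10^-13)(20.4)(2090) = 3.32×10^-8 A.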